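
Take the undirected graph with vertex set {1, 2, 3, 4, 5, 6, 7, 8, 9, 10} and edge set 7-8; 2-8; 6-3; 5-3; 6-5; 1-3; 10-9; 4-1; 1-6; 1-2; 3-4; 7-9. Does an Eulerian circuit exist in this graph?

Degrees: 1:4, 2:2, 3:4, 4:2, 5:2, 6:3, 7:2, 8:2, 9:2, 10:1
6, 10 have odd degree; an Eulerian circuit needs every degree to be even, so none exists.

No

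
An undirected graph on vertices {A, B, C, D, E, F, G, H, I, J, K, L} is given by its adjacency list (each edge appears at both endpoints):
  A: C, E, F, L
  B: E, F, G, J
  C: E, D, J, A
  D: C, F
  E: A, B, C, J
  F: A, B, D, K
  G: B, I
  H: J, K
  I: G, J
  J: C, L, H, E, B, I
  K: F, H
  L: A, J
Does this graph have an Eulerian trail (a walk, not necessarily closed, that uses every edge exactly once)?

Yes

Degrees: A:4, B:4, C:4, D:2, E:4, F:4, G:2, H:2, I:2, J:6, K:2, L:2
Odd-degree vertices: none (0 total).
The non-isolated vertices are connected and exactly 0 have odd degree, so an Eulerian trail exists.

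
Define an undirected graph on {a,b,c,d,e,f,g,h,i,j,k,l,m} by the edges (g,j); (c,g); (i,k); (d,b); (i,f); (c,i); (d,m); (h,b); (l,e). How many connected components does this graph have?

Component: {a}
Component: {e, l}
Component: {b, d, h, m}
Component: {c, f, g, i, j, k}

4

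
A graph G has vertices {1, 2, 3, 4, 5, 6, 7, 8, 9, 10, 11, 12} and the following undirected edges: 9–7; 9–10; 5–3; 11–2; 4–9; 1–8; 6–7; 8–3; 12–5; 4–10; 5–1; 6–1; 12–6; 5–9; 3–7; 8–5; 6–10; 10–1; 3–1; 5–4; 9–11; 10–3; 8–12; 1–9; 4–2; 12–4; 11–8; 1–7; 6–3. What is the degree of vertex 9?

6

Neighbors of 9: 1, 4, 5, 7, 10, 11.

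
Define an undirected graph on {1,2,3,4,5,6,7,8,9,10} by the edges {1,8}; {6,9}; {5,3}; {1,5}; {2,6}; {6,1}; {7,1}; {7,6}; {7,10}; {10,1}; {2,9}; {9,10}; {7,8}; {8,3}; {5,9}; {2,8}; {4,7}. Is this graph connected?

Yes

A breadth-first search from 1 visits 1, 6, 8, 7, 10, 5, 9, 2, 3, 4 — all 10 vertices — so the graph is connected.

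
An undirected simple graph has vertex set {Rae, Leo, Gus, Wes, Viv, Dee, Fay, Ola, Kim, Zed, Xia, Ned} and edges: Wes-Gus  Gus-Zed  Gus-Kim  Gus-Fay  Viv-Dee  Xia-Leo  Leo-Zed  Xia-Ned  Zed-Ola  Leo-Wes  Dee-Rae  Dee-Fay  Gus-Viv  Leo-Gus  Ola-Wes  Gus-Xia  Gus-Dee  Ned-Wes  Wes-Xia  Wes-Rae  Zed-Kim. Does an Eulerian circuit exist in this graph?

Yes

Degrees: Rae:2, Leo:4, Gus:8, Wes:6, Viv:2, Dee:4, Fay:2, Ola:2, Kim:2, Zed:4, Xia:4, Ned:2
Every vertex has even degree and the edges form a single connected piece, so an Eulerian circuit exists.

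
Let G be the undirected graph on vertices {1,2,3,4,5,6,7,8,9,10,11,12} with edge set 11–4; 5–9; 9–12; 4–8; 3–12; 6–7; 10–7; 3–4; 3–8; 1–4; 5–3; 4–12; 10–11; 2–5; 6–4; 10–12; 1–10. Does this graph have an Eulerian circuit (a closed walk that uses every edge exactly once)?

Degrees: 1:2, 2:1, 3:4, 4:6, 5:3, 6:2, 7:2, 8:2, 9:2, 10:4, 11:2, 12:4
2, 5 have odd degree; an Eulerian circuit needs every degree to be even, so none exists.

No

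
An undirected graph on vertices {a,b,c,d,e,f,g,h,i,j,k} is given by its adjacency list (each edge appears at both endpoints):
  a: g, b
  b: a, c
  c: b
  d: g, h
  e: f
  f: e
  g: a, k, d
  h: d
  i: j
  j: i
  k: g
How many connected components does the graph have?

3

Component: {e, f}
Component: {i, j}
Component: {a, b, c, d, g, h, k}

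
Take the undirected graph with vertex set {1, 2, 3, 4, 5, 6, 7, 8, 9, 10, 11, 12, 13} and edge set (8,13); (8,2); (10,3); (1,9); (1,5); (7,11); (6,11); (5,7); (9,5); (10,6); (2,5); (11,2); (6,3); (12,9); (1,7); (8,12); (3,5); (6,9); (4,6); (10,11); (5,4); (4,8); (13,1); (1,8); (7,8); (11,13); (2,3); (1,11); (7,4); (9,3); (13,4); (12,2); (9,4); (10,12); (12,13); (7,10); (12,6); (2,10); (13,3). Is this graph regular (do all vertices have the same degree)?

Degrees: 1:6, 2:6, 3:6, 4:6, 5:6, 6:6, 7:6, 8:6, 9:6, 10:6, 11:6, 12:6, 13:6
All degrees equal 6; the graph is regular.

Yes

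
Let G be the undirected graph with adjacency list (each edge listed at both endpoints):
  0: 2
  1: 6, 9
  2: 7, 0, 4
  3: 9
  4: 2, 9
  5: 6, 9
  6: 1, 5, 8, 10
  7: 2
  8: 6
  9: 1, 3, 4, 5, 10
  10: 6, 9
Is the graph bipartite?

Partition the vertices as {2, 6, 9} vs {0, 1, 3, 4, 5, 7, 8, 10}. Each listed edge has one endpoint in each part, so the graph is bipartite.

Yes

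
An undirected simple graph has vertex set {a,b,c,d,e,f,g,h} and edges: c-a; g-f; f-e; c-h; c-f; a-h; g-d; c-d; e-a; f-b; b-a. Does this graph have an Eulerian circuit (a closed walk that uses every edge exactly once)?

Degrees: a:4, b:2, c:4, d:2, e:2, f:4, g:2, h:2
All degrees are even and the non-isolated vertices are connected — an Eulerian circuit exists.

Yes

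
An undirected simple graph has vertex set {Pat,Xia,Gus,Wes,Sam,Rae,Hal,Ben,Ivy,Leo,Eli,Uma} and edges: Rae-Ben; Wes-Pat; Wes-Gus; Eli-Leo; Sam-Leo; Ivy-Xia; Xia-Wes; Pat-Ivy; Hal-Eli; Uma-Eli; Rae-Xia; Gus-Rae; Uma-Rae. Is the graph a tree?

No

|V| = 12, |E| = 13.
Connected but with 13 > 11 edges, so it has a cycle and is not a tree.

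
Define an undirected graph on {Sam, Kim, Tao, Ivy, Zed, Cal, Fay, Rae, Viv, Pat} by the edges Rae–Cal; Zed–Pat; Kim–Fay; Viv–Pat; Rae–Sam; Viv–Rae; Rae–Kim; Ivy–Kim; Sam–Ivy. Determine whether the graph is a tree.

No

The graph has 10 vertices and 9 edges.
It is not connected, so it is not a tree.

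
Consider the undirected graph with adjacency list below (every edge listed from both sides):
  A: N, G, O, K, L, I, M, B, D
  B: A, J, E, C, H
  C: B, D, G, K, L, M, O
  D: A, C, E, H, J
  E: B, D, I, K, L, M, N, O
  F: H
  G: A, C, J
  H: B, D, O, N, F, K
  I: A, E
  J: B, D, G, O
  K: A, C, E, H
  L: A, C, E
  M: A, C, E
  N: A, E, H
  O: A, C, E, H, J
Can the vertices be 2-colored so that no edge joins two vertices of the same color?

Partition the vertices as {B, D, F, G, I, K, L, M, N, O} vs {A, C, E, H, J}. Each listed edge has one endpoint in each part, so the graph is bipartite.

Yes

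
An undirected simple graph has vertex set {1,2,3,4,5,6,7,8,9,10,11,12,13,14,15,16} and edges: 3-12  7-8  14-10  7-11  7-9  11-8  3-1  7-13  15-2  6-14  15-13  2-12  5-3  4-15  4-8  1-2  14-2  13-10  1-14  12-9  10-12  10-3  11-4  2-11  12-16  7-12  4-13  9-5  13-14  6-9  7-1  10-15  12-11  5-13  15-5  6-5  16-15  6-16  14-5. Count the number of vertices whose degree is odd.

6

Degrees: 1:4, 2:5, 3:4, 4:4, 5:6, 6:4, 7:6, 8:3, 9:4, 10:5, 11:5, 12:7, 13:6, 14:6, 15:6, 16:3
Odd-degree vertices: 2, 8, 10, 11, 12, 16.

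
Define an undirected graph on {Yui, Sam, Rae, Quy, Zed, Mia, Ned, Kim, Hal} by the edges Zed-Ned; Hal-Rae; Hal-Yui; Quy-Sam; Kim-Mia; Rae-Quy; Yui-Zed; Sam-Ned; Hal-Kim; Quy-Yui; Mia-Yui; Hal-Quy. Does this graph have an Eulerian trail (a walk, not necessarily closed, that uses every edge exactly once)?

Degrees: Yui:4, Sam:2, Rae:2, Quy:4, Zed:2, Mia:2, Ned:2, Kim:2, Hal:4
Odd-degree vertices: none (0 total).
The non-isolated vertices are connected and exactly 0 have odd degree, so an Eulerian trail exists.

Yes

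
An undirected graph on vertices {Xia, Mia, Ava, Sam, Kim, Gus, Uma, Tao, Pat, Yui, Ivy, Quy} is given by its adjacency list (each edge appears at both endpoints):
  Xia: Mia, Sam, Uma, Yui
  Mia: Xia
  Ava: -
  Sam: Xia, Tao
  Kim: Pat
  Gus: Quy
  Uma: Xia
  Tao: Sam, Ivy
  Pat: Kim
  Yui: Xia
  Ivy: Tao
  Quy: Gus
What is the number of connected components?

4

Component: {Ava}
Component: {Kim, Pat}
Component: {Gus, Quy}
Component: {Xia, Mia, Sam, Uma, Tao, Yui, Ivy}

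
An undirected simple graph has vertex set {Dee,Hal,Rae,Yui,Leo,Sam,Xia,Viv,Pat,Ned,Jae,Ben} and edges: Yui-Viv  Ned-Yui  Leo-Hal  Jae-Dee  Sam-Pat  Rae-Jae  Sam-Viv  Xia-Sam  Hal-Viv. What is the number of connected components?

Component: {Ben}
Component: {Dee, Rae, Jae}
Component: {Hal, Yui, Leo, Sam, Xia, Viv, Pat, Ned}

3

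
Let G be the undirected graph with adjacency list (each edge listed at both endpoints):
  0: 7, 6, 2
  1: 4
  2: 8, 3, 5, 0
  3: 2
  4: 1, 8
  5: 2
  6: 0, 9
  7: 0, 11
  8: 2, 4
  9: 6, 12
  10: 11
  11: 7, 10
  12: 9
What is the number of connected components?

1

Component: {0, 1, 2, 3, 4, 5, 6, 7, 8, 9, 10, 11, 12}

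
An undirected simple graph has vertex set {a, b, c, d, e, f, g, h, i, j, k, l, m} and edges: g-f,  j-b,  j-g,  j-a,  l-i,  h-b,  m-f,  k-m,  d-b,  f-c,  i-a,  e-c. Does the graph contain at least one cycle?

|V| = 13, |E| = 12, number of components = 1.
A forest on 13 vertices with 1 component has exactly 12 edges, which matches — so no cycle.

No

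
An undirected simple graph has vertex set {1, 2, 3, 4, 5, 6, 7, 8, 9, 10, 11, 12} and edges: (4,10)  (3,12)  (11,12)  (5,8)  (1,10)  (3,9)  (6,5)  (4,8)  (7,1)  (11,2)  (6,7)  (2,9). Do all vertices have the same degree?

Degrees: 1:2, 2:2, 3:2, 4:2, 5:2, 6:2, 7:2, 8:2, 9:2, 10:2, 11:2, 12:2
All degrees equal 2; the graph is regular.

Yes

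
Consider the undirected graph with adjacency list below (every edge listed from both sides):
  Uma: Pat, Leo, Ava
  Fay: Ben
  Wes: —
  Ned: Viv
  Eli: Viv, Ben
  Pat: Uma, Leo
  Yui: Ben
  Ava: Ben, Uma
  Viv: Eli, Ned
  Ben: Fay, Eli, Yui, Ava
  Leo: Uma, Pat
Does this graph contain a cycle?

Yes

|V| = 11, |E| = 10, number of components = 2.
One cycle is Uma-Pat-Leo-Uma.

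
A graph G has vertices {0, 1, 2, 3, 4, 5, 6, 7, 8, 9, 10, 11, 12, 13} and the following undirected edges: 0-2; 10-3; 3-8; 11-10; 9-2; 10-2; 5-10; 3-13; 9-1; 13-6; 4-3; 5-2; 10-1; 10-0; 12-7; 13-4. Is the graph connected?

Component: {7, 12}
Component: {0, 1, 2, 3, 4, 5, 6, 8, 9, 10, 11, 13}
No edge joins these 2 groups, so the graph is disconnected.

No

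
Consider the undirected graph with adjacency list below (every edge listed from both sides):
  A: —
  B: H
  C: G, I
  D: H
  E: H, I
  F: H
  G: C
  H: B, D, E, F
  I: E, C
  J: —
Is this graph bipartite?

Yes

A valid 2-coloring puts {A, G, H, I, J} on one side and {B, C, D, E, F} on the other; every edge crosses between the two sides.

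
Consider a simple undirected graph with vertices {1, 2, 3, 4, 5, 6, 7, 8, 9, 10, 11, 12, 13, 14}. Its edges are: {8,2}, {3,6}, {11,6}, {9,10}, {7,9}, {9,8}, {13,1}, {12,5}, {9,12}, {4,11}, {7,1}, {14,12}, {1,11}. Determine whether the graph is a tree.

Yes

|V| = 14, |E| = 13.
Connected and |E| = |V| - 1, which characterizes a tree.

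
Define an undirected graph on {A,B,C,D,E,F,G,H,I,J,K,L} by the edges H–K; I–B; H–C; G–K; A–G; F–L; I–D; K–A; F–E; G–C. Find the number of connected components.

Component: {J}
Component: {B, D, I}
Component: {E, F, L}
Component: {A, C, G, H, K}

4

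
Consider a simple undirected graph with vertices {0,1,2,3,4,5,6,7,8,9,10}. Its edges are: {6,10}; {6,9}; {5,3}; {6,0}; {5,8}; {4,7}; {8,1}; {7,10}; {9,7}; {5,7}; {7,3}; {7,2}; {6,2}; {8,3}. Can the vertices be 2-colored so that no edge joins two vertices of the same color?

The cycle 3-5-7-3 has length 3, which is odd, so the graph is not bipartite.

No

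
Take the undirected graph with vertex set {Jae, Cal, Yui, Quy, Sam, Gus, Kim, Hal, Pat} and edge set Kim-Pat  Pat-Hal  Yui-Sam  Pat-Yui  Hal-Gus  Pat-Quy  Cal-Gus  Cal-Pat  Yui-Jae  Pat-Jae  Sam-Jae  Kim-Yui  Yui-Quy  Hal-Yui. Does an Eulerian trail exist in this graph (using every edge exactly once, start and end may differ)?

Degrees: Jae:3, Cal:2, Yui:6, Quy:2, Sam:2, Gus:2, Kim:2, Hal:3, Pat:6
Odd-degree vertices: Jae, Hal (2 total).
With 2 odd-degree vertices and all edges in one connected piece, an Eulerian trail exists (from Jae to Hal).

Yes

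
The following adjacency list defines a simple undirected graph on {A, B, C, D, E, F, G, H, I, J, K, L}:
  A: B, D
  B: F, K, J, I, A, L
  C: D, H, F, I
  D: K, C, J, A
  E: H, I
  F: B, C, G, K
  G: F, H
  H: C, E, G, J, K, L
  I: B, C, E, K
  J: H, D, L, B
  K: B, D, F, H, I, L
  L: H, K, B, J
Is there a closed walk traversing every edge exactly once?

Degrees: A:2, B:6, C:4, D:4, E:2, F:4, G:2, H:6, I:4, J:4, K:6, L:4
Every vertex has even degree and the edges form a single connected piece, so an Eulerian circuit exists.

Yes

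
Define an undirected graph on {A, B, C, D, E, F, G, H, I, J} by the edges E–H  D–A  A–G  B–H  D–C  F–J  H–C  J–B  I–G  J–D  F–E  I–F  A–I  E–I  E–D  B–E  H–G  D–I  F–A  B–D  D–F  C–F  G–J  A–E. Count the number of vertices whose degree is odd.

4

Degrees: A:5, B:4, C:3, D:7, E:6, F:6, G:4, H:4, I:5, J:4
Odd-degree vertices: A, C, D, I.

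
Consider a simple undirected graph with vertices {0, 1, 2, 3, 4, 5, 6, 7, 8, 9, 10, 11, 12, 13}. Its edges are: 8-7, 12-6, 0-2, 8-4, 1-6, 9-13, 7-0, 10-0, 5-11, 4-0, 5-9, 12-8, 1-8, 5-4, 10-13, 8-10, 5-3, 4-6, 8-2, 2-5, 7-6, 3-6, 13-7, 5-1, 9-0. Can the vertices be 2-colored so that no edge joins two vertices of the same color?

A valid 2-coloring puts {1, 2, 3, 4, 7, 9, 10, 11, 12} on one side and {0, 5, 6, 8, 13} on the other; every edge crosses between the two sides.

Yes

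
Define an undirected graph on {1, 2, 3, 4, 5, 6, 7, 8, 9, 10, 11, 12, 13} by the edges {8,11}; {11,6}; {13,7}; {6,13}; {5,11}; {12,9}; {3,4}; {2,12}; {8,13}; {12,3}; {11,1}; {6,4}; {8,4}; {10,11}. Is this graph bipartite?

Yes

Color {4, 11, 12, 13} black and {1, 2, 3, 5, 6, 7, 8, 9, 10} white. No edge joins two same-colored vertices, so the graph is bipartite.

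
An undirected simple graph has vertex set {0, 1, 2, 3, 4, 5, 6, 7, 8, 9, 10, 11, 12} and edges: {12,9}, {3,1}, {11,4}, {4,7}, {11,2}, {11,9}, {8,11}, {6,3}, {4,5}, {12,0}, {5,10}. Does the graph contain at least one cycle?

No

The graph has 13 vertices, 11 edges, and 2 connected components.
A forest on 13 vertices with 2 components has exactly 11 edges, which matches — so no cycle.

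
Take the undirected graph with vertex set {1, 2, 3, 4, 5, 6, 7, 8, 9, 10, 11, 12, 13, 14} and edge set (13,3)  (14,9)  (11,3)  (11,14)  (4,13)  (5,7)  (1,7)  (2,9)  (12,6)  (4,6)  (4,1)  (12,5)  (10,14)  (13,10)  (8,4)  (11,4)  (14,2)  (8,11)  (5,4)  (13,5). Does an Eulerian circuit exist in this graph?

Degrees: 1:2, 2:2, 3:2, 4:6, 5:4, 6:2, 7:2, 8:2, 9:2, 10:2, 11:4, 12:2, 13:4, 14:4
Every vertex has even degree and the edges form a single connected piece, so an Eulerian circuit exists.

Yes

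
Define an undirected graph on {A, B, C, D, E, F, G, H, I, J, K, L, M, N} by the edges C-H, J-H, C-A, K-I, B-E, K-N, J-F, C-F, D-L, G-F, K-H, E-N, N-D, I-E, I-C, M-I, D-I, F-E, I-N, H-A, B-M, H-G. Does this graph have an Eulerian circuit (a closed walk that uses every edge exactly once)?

No

Degrees: A:2, B:2, C:4, D:3, E:4, F:4, G:2, H:5, I:6, J:2, K:3, L:1, M:2, N:4
Vertices with odd degree: D, H, K, L. An Eulerian circuit requires all degrees even.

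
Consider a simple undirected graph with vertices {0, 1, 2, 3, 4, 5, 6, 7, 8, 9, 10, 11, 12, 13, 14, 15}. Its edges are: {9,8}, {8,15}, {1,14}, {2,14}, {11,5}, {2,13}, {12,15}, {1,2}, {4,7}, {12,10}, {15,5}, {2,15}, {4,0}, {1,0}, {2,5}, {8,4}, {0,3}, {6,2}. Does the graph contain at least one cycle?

|V| = 16, |E| = 18, number of components = 1.
One cycle is 0-1-2-15-8-4-0.

Yes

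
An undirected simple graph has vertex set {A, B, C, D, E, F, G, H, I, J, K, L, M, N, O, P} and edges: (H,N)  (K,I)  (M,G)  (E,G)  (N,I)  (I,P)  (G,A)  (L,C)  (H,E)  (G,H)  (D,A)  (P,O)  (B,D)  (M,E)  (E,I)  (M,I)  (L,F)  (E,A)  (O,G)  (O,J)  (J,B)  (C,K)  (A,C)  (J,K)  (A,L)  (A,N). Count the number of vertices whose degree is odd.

12

Degrees: A:6, B:2, C:3, D:2, E:5, F:1, G:5, H:3, I:5, J:3, K:3, L:3, M:3, N:3, O:3, P:2
Odd-degree vertices: C, E, F, G, H, I, J, K, L, M, N, O.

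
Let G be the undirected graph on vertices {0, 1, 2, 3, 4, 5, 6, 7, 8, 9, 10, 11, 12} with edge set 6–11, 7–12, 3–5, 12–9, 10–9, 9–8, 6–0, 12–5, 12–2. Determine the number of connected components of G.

Component: {1}
Component: {4}
Component: {0, 6, 11}
Component: {2, 3, 5, 7, 8, 9, 10, 12}

4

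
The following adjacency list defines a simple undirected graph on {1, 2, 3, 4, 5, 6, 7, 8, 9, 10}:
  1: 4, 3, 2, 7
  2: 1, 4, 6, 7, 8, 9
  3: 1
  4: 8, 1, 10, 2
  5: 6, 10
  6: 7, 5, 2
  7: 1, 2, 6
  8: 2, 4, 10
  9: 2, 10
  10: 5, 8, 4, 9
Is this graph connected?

Starting from 1 and exploring outward reaches every vertex (1, 2, 7, 3, 4, 8, 9, 6, 10, 5); the graph is connected.

Yes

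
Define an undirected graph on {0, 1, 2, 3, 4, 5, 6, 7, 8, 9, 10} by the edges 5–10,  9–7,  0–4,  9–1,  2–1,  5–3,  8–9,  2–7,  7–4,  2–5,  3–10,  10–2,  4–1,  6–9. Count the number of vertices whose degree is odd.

Degrees: 0:1, 1:3, 2:4, 3:2, 4:3, 5:3, 6:1, 7:3, 8:1, 9:4, 10:3
Odd-degree vertices: 0, 1, 4, 5, 6, 7, 8, 10.

8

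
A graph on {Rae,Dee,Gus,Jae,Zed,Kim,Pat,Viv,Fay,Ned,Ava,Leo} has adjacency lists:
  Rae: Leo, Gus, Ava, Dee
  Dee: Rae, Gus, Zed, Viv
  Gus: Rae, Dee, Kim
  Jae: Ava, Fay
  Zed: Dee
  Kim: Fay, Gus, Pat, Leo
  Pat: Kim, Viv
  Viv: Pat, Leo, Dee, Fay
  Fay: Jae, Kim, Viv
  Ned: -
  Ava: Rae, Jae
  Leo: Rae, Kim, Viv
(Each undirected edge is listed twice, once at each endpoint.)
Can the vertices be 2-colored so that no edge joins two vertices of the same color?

Rae-Dee-Gus-Rae is an odd cycle (length 3), and a bipartite graph can contain only even cycles.

No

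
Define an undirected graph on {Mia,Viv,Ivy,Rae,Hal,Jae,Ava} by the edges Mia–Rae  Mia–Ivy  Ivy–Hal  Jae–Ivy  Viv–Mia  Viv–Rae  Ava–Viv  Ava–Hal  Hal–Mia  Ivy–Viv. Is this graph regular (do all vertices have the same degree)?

Degrees: Mia:4, Viv:4, Ivy:4, Rae:2, Hal:3, Jae:1, Ava:2
Vertex Jae has degree 1 while Mia has degree 4, so the graph is not regular.

No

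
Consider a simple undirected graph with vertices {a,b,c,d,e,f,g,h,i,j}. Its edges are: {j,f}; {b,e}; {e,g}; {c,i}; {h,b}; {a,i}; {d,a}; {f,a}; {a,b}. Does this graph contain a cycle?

No

|V| = 10, |E| = 9, number of components = 1.
Since 9 = 10 - 1, the graph is a forest and contains no cycle.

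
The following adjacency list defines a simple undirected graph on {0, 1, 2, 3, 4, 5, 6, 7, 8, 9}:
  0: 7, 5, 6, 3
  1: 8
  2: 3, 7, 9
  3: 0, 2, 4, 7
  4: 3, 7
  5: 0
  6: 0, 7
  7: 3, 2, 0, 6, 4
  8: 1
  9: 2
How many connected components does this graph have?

Component: {1, 8}
Component: {0, 2, 3, 4, 5, 6, 7, 9}

2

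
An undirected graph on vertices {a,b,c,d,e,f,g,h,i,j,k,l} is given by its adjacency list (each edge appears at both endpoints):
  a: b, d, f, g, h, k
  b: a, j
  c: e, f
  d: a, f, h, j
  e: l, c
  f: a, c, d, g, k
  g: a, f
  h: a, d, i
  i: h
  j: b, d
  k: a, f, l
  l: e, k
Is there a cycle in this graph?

|V| = 12, |E| = 17, number of components = 1.
One cycle is f-k-l-e-c-f.

Yes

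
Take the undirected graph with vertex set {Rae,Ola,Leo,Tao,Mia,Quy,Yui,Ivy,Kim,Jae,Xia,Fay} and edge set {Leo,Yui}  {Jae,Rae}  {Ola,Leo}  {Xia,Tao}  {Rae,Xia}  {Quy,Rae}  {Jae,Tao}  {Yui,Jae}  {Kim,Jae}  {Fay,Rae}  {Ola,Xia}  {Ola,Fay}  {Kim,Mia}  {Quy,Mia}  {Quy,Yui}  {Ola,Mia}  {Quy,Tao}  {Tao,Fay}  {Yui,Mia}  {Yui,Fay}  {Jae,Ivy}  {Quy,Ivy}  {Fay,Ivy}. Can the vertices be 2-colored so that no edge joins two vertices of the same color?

Quy-Mia-Yui-Quy is an odd cycle (length 3), and a bipartite graph can contain only even cycles.

No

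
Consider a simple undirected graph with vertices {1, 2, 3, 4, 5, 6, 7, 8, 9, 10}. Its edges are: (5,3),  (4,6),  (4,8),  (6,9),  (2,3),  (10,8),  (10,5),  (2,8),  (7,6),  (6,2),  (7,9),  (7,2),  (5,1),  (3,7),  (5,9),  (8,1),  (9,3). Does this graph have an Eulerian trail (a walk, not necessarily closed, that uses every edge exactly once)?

Yes

Degrees: 1:2, 2:4, 3:4, 4:2, 5:4, 6:4, 7:4, 8:4, 9:4, 10:2
Odd-degree vertices: none (0 total).
The non-isolated vertices are connected and exactly 0 have odd degree, so an Eulerian trail exists.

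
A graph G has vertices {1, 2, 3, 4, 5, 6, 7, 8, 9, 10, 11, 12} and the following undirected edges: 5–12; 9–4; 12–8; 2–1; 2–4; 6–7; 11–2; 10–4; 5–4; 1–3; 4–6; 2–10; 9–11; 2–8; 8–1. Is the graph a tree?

No

|V| = 12, |E| = 15.
A tree on 12 vertices has exactly 11 edges; this graph has 15, so it contains a cycle and is not a tree.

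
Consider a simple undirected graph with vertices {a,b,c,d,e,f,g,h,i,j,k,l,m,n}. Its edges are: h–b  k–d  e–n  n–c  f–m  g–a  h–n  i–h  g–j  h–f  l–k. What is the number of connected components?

Component: {a, g, j}
Component: {d, k, l}
Component: {b, c, e, f, h, i, m, n}

3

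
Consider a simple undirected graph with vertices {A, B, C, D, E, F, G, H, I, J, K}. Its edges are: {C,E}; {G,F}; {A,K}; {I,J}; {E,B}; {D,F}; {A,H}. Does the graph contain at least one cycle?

No

The graph has 11 vertices, 7 edges, and 4 connected components.
Since 7 = 11 - 4, the graph is a forest and contains no cycle.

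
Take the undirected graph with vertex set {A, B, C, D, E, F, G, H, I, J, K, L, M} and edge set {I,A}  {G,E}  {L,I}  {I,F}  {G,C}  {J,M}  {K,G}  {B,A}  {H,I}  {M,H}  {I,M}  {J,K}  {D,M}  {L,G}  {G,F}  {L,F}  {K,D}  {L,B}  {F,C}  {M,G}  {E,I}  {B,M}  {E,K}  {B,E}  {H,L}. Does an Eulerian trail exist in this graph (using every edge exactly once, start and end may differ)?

Degrees: A:2, B:4, C:2, D:2, E:4, F:4, G:6, H:3, I:6, J:2, K:4, L:5, M:6
Odd-degree vertices: H, L (2 total).
With 2 odd-degree vertices and all edges in one connected piece, an Eulerian trail exists (from H to L).

Yes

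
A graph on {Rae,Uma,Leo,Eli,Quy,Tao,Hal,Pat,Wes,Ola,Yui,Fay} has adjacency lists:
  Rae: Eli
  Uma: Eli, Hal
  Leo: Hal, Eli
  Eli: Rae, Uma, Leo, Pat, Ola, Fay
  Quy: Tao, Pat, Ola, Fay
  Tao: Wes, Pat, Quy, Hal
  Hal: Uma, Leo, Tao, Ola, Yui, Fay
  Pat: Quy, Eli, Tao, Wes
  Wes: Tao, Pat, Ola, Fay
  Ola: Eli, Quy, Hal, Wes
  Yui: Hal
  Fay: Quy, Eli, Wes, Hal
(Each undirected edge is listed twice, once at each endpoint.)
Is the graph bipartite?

No

The cycle Wes-Tao-Pat-Wes has length 3, which is odd, so the graph is not bipartite.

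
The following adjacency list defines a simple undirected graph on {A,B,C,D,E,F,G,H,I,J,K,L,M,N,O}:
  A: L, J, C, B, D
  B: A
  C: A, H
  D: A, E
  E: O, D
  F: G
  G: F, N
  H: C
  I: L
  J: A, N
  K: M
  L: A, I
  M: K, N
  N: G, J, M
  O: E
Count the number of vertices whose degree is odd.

Degrees: A:5, B:1, C:2, D:2, E:2, F:1, G:2, H:1, I:1, J:2, K:1, L:2, M:2, N:3, O:1
Odd-degree vertices: A, B, F, H, I, K, N, O.

8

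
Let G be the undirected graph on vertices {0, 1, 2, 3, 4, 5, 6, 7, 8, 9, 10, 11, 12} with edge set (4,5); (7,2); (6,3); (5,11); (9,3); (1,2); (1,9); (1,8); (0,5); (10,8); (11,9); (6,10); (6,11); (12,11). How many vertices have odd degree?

Degrees: 0:1, 1:3, 2:2, 3:2, 4:1, 5:3, 6:3, 7:1, 8:2, 9:3, 10:2, 11:4, 12:1
Odd-degree vertices: 0, 1, 4, 5, 6, 7, 9, 12.

8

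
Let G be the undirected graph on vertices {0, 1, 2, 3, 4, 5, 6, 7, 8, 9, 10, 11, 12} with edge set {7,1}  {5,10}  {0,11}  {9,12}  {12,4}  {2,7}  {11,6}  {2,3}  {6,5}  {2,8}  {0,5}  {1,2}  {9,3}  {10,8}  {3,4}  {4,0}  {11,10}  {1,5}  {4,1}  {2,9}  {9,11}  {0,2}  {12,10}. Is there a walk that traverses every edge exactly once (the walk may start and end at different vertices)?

Yes

Degrees: 0:4, 1:4, 2:6, 3:3, 4:4, 5:4, 6:2, 7:2, 8:2, 9:4, 10:4, 11:4, 12:3
Odd-degree vertices: 3, 12 (2 total).
The non-isolated vertices are connected and exactly 2 have odd degree, so an Eulerian trail exists (from 3 to 12).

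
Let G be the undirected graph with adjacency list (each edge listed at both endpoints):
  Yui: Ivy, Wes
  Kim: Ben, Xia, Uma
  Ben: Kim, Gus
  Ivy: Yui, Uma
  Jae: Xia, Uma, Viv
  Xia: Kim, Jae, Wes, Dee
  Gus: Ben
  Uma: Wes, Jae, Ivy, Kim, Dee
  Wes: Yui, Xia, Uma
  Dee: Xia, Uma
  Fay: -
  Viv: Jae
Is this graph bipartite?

Color {Kim, Ivy, Jae, Gus, Wes, Dee, Fay} black and {Yui, Ben, Xia, Uma, Viv} white. No edge joins two same-colored vertices, so the graph is bipartite.

Yes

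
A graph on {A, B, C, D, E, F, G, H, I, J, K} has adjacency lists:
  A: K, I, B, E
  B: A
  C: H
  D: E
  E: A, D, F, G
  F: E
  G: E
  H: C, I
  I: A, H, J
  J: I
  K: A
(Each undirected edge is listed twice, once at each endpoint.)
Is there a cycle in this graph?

|V| = 11, |E| = 10, number of components = 1.
A forest on 11 vertices with 1 component has exactly 10 edges, which matches — so no cycle.

No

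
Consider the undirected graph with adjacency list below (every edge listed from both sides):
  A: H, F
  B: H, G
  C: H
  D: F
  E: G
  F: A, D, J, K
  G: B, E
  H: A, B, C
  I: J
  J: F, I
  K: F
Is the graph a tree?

Yes

|V| = 11, |E| = 10.
It is connected with exactly 10 edges, hence acyclic — it is a tree.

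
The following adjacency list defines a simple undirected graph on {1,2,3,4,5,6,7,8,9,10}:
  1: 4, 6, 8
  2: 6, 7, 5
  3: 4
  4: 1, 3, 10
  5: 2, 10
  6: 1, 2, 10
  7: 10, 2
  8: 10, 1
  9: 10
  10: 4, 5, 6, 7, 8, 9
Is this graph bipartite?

A valid 2-coloring puts {4, 5, 6, 7, 8, 9} on one side and {1, 2, 3, 10} on the other; every edge crosses between the two sides.

Yes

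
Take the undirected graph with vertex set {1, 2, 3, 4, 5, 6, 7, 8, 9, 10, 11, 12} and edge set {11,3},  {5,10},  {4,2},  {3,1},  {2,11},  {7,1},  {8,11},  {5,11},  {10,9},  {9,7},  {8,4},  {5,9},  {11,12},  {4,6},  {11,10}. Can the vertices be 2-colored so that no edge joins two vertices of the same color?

10-5-11-10 is an odd cycle (length 3), and a bipartite graph can contain only even cycles.

No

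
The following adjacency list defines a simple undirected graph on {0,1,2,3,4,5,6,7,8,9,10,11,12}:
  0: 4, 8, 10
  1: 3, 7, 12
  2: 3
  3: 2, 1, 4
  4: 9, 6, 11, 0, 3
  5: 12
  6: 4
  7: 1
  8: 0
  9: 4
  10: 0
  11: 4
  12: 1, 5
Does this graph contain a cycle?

The graph has 13 vertices, 12 edges, and 1 connected component.
Since 12 = 13 - 1, the graph is a forest and contains no cycle.

No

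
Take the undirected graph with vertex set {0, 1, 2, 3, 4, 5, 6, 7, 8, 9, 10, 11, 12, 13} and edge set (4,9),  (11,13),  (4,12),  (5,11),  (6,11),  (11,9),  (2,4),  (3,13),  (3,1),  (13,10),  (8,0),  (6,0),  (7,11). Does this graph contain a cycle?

No

|V| = 14, |E| = 13, number of components = 1.
Since 13 = 14 - 1, the graph is a forest and contains no cycle.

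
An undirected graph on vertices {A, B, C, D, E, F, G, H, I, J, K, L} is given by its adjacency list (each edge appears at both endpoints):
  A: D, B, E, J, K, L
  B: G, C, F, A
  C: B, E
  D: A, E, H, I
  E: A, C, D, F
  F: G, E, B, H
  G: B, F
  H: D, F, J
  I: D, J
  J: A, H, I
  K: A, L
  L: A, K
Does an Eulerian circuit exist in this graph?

No

Degrees: A:6, B:4, C:2, D:4, E:4, F:4, G:2, H:3, I:2, J:3, K:2, L:2
H, J have odd degree; an Eulerian circuit needs every degree to be even, so none exists.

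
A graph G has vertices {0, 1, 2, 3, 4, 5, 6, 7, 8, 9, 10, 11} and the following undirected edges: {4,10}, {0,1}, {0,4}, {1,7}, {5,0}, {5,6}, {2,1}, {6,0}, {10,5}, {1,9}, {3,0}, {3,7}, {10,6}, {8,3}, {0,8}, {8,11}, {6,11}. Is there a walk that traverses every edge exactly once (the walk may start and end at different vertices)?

Degrees: 0:6, 1:4, 2:1, 3:3, 4:2, 5:3, 6:4, 7:2, 8:3, 9:1, 10:3, 11:2
Odd-degree vertices: 2, 3, 5, 8, 9, 10 (6 total).
An Eulerian trail requires 0 or 2 odd-degree vertices; here there are 6.

No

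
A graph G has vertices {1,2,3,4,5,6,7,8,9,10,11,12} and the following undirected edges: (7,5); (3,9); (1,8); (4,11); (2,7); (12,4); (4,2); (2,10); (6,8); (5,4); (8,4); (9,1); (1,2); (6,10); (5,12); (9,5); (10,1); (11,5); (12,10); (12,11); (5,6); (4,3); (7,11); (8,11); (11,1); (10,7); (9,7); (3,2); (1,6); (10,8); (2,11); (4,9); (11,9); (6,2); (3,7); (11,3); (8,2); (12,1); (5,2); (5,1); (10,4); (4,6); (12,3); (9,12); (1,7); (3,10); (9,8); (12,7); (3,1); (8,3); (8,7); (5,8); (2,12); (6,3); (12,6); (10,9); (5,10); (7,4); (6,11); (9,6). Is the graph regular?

Yes

Degrees: 1:10, 2:10, 3:10, 4:10, 5:10, 6:10, 7:10, 8:10, 9:10, 10:10, 11:10, 12:10
Every vertex has degree 10, so the graph is 10-regular.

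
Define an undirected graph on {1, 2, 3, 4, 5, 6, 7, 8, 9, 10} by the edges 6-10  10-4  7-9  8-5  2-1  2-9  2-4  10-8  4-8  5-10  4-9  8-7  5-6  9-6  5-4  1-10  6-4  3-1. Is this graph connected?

Yes

Starting from 1 and exploring outward reaches every vertex (1, 2, 3, 10, 4, 9, 5, 8, 6, 7); the graph is connected.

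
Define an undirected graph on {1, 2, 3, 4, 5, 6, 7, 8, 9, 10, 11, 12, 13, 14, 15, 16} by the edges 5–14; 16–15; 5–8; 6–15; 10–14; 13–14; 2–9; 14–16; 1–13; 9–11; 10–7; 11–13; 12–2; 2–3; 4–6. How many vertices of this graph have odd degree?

8

Degrees: 1:1, 2:3, 3:1, 4:1, 5:2, 6:2, 7:1, 8:1, 9:2, 10:2, 11:2, 12:1, 13:3, 14:4, 15:2, 16:2
Odd-degree vertices: 1, 2, 3, 4, 7, 8, 12, 13.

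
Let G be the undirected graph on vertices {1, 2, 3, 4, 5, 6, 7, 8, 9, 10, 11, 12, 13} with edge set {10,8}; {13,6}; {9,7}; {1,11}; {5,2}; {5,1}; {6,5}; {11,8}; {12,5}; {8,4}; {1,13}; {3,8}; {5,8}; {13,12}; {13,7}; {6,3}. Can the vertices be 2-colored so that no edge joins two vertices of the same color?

A valid 2-coloring puts {3, 4, 5, 9, 10, 11, 13} on one side and {1, 2, 6, 7, 8, 12} on the other; every edge crosses between the two sides.

Yes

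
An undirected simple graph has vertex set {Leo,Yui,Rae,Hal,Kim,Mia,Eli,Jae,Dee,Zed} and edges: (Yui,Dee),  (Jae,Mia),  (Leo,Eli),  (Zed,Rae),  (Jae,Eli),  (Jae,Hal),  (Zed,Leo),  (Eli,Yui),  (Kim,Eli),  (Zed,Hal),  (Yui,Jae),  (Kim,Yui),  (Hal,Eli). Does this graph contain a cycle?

|V| = 10, |E| = 13, number of components = 1.
One cycle is Eli-Jae-Yui-Eli.

Yes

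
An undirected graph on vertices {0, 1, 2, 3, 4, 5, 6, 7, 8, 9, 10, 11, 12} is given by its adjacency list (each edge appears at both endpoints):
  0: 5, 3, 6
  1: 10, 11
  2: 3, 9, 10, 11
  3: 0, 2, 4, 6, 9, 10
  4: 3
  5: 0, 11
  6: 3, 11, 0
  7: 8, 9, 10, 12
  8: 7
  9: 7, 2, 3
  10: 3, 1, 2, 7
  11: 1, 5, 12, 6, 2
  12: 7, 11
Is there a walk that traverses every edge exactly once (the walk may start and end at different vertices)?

No

Degrees: 0:3, 1:2, 2:4, 3:6, 4:1, 5:2, 6:3, 7:4, 8:1, 9:3, 10:4, 11:5, 12:2
Odd-degree vertices: 0, 4, 6, 8, 9, 11 (6 total).
An Eulerian trail requires 0 or 2 odd-degree vertices; here there are 6.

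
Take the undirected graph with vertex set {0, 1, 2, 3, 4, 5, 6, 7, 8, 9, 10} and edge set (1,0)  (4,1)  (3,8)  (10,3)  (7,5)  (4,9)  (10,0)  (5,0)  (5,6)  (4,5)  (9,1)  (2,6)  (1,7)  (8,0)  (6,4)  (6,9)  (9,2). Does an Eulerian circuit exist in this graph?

Yes

Degrees: 0:4, 1:4, 2:2, 3:2, 4:4, 5:4, 6:4, 7:2, 8:2, 9:4, 10:2
All degrees are even and the non-isolated vertices are connected — an Eulerian circuit exists.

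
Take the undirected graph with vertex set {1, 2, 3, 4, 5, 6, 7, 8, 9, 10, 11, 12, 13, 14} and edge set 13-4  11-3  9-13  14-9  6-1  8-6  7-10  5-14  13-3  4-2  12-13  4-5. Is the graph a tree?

No

The graph has 14 vertices and 12 edges.
It is not connected, so it is not a tree.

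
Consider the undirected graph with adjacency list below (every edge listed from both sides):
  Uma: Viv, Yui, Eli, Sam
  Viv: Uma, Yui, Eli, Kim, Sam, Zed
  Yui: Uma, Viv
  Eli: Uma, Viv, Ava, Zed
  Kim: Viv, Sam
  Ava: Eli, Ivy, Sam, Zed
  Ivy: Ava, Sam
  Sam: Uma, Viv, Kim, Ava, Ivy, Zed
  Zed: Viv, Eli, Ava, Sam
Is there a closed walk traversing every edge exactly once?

Degrees: Uma:4, Viv:6, Yui:2, Eli:4, Kim:2, Ava:4, Ivy:2, Sam:6, Zed:4
Every vertex has even degree and the edges form a single connected piece, so an Eulerian circuit exists.

Yes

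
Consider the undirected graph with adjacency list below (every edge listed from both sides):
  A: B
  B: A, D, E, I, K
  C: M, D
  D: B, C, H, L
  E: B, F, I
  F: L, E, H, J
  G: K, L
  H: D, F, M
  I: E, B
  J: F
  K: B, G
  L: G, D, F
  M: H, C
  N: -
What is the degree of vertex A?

1

Neighbors of A: B.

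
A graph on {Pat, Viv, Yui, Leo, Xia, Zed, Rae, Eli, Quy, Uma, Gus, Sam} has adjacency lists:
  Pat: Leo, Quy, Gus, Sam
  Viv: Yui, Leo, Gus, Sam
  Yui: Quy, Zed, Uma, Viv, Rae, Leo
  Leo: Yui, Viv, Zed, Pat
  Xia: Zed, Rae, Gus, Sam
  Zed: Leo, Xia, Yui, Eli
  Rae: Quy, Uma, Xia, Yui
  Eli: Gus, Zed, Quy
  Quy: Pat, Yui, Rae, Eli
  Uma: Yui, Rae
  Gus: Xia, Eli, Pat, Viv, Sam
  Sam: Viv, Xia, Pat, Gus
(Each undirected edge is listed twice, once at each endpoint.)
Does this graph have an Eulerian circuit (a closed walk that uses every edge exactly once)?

Degrees: Pat:4, Viv:4, Yui:6, Leo:4, Xia:4, Zed:4, Rae:4, Eli:3, Quy:4, Uma:2, Gus:5, Sam:4
Vertices with odd degree: Eli, Gus. An Eulerian circuit requires all degrees even.

No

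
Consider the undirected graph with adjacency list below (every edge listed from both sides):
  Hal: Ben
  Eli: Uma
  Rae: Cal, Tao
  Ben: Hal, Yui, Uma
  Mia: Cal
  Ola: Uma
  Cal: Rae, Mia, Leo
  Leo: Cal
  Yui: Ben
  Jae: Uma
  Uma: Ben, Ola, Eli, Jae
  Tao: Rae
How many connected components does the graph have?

2

Component: {Rae, Mia, Cal, Leo, Tao}
Component: {Hal, Eli, Ben, Ola, Yui, Jae, Uma}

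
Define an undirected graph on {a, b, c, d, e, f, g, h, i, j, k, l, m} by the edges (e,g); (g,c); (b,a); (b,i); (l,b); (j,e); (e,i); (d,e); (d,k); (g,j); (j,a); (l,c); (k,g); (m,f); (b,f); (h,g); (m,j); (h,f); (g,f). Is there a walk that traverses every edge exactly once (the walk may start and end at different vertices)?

Degrees: a:2, b:4, c:2, d:2, e:4, f:4, g:6, h:2, i:2, j:4, k:2, l:2, m:2
Odd-degree vertices: none (0 total).
With 0 odd-degree vertices and all edges in one connected piece, an Eulerian trail exists.

Yes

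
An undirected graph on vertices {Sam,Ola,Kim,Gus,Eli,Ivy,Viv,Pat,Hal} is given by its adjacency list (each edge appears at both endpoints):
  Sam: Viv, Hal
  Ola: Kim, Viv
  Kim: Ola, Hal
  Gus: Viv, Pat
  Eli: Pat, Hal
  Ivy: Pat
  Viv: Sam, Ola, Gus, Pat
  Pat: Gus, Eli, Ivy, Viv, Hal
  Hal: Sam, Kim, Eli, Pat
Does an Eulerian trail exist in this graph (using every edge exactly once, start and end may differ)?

Degrees: Sam:2, Ola:2, Kim:2, Gus:2, Eli:2, Ivy:1, Viv:4, Pat:5, Hal:4
Odd-degree vertices: Ivy, Pat (2 total).
The non-isolated vertices are connected and exactly 2 have odd degree, so an Eulerian trail exists (from Ivy to Pat).

Yes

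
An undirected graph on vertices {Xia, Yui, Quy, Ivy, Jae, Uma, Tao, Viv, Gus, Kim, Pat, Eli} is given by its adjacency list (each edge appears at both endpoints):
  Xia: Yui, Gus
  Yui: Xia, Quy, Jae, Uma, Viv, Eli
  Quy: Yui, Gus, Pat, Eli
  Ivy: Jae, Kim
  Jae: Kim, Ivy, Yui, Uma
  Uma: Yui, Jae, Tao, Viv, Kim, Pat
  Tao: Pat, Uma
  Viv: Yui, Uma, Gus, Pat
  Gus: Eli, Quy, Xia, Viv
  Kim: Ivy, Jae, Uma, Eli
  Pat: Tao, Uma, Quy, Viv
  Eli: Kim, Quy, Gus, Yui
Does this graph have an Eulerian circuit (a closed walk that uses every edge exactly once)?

Degrees: Xia:2, Yui:6, Quy:4, Ivy:2, Jae:4, Uma:6, Tao:2, Viv:4, Gus:4, Kim:4, Pat:4, Eli:4
Every vertex has even degree and the edges form a single connected piece, so an Eulerian circuit exists.

Yes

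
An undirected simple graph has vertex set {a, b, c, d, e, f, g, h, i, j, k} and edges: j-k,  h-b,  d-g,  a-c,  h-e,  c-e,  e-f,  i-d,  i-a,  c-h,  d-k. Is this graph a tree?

|V| = 11, |E| = 11.
A tree on 11 vertices has exactly 10 edges; this graph has 11, so it contains a cycle and is not a tree.

No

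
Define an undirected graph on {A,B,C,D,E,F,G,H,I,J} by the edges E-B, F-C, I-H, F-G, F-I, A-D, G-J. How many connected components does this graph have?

Component: {A, D}
Component: {B, E}
Component: {C, F, G, H, I, J}

3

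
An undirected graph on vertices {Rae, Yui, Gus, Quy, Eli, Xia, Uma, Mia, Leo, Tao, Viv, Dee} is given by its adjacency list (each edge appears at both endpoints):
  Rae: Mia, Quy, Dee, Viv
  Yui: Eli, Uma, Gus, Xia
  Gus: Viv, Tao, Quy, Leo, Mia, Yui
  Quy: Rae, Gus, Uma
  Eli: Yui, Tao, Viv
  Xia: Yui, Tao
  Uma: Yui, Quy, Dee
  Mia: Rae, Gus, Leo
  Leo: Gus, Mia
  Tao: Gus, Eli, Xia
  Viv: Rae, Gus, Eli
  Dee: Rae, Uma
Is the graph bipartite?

The cycle Mia-Leo-Gus-Mia has length 3, which is odd, so the graph is not bipartite.

No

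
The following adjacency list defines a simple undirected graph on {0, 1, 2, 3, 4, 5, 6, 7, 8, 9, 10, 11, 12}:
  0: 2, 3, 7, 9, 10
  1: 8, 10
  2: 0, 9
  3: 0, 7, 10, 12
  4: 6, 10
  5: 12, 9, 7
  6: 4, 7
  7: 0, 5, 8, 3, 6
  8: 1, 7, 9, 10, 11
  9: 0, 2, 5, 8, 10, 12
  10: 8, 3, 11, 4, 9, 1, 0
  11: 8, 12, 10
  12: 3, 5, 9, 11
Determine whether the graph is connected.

Starting from 0 and exploring outward reaches every vertex (0, 10, 7, 9, 3, 2, 8, 11, 4, 1, 5, 6, 12); the graph is connected.

Yes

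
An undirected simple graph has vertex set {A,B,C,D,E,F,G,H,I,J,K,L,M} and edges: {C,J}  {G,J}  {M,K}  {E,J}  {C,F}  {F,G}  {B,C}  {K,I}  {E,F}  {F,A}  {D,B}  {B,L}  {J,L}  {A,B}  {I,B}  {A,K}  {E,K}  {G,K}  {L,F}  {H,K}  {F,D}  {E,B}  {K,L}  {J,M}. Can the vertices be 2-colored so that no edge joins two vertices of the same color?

Yes

Color {B, F, J, K} black and {A, C, D, E, G, H, I, L, M} white. No edge joins two same-colored vertices, so the graph is bipartite.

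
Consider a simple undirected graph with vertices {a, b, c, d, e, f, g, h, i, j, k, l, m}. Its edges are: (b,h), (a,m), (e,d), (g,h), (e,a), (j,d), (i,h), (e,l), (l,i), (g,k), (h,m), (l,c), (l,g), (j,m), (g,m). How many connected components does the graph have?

2

Component: {f}
Component: {a, b, c, d, e, g, h, i, j, k, l, m}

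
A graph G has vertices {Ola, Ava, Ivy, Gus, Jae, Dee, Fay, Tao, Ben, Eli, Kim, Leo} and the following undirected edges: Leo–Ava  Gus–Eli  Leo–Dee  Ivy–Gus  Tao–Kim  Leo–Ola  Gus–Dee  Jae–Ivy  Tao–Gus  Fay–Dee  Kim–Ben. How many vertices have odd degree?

Degrees: Ola:1, Ava:1, Ivy:2, Gus:4, Jae:1, Dee:3, Fay:1, Tao:2, Ben:1, Eli:1, Kim:2, Leo:3
Odd-degree vertices: Ola, Ava, Jae, Dee, Fay, Ben, Eli, Leo.

8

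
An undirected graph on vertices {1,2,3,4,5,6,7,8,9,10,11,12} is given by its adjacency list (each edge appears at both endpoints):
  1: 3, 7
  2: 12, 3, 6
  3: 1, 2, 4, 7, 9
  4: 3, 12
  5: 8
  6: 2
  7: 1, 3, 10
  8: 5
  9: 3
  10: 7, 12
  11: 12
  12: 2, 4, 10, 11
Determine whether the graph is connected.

Component: {5, 8}
Component: {1, 2, 3, 4, 6, 7, 9, 10, 11, 12}
There are 2 separate components, so the graph is not connected.

No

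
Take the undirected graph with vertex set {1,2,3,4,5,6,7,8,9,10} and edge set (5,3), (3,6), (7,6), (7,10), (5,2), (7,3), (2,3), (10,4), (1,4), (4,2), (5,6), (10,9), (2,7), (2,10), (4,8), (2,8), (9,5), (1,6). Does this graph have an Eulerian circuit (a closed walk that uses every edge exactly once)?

Yes

Degrees: 1:2, 2:6, 3:4, 4:4, 5:4, 6:4, 7:4, 8:2, 9:2, 10:4
Every vertex has even degree and the edges form a single connected piece, so an Eulerian circuit exists.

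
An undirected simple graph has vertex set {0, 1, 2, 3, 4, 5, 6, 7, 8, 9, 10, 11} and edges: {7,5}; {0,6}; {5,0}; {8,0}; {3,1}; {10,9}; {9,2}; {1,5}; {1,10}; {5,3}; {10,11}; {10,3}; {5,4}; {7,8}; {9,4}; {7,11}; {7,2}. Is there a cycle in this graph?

Yes

|V| = 12, |E| = 17, number of components = 1.
Since 17 > 12 - 1, a cycle must exist; for instance 5-3-1-5.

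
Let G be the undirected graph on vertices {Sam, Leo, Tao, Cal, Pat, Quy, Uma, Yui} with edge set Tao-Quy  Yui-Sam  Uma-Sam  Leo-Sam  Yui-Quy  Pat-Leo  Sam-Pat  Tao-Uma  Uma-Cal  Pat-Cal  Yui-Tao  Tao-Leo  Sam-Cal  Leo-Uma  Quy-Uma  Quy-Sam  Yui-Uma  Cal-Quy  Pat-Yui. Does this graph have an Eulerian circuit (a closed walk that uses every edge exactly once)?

Degrees: Sam:6, Leo:4, Tao:4, Cal:4, Pat:4, Quy:5, Uma:6, Yui:5
Vertices with odd degree: Quy, Yui. An Eulerian circuit requires all degrees even.

No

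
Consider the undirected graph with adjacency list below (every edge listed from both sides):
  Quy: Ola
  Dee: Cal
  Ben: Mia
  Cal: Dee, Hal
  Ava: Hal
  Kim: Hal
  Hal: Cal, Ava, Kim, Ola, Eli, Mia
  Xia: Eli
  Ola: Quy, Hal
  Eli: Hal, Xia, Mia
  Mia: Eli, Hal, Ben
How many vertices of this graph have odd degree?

Degrees: Quy:1, Dee:1, Ben:1, Cal:2, Ava:1, Kim:1, Hal:6, Xia:1, Ola:2, Eli:3, Mia:3
Odd-degree vertices: Quy, Dee, Ben, Ava, Kim, Xia, Eli, Mia.

8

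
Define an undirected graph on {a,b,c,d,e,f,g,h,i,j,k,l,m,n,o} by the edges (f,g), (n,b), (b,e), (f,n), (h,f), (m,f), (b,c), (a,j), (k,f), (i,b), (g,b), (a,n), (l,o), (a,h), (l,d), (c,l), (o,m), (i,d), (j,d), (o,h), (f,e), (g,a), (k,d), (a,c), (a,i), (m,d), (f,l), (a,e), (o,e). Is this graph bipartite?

l-c-a-h-o-l is an odd cycle (length 5), and a bipartite graph can contain only even cycles.

No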